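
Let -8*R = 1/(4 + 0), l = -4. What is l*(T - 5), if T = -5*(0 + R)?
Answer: 155/8 ≈ 19.375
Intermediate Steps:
R = -1/32 (R = -1/(8*(4 + 0)) = -1/8/4 = -1/8*1/4 = -1/32 ≈ -0.031250)
T = 5/32 (T = -5*(0 - 1/32) = -5*(-1/32) = 5/32 ≈ 0.15625)
l*(T - 5) = -4*(5/32 - 5) = -4*(-155/32) = 155/8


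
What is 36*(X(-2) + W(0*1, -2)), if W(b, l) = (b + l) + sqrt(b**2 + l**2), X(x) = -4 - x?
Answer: -72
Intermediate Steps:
W(b, l) = b + l + sqrt(b**2 + l**2)
36*(X(-2) + W(0*1, -2)) = 36*((-4 - 1*(-2)) + (0*1 - 2 + sqrt((0*1)**2 + (-2)**2))) = 36*((-4 + 2) + (0 - 2 + sqrt(0**2 + 4))) = 36*(-2 + (0 - 2 + sqrt(0 + 4))) = 36*(-2 + (0 - 2 + sqrt(4))) = 36*(-2 + (0 - 2 + 2)) = 36*(-2 + 0) = 36*(-2) = -72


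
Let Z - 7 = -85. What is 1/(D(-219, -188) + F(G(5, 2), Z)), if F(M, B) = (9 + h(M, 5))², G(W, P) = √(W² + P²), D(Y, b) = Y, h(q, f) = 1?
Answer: -1/119 ≈ -0.0084034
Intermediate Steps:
Z = -78 (Z = 7 - 85 = -78)
G(W, P) = √(P² + W²)
F(M, B) = 100 (F(M, B) = (9 + 1)² = 10² = 100)
1/(D(-219, -188) + F(G(5, 2), Z)) = 1/(-219 + 100) = 1/(-119) = -1/119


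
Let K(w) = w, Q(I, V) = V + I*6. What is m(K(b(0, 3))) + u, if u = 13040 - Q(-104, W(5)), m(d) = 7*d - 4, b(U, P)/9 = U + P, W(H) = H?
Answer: 13844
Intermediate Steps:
b(U, P) = 9*P + 9*U (b(U, P) = 9*(U + P) = 9*(P + U) = 9*P + 9*U)
Q(I, V) = V + 6*I
m(d) = -4 + 7*d
u = 13659 (u = 13040 - (5 + 6*(-104)) = 13040 - (5 - 624) = 13040 - 1*(-619) = 13040 + 619 = 13659)
m(K(b(0, 3))) + u = (-4 + 7*(9*3 + 9*0)) + 13659 = (-4 + 7*(27 + 0)) + 13659 = (-4 + 7*27) + 13659 = (-4 + 189) + 13659 = 185 + 13659 = 13844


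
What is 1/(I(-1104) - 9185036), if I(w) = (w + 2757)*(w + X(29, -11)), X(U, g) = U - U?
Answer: -1/11009948 ≈ -9.0827e-8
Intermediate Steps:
X(U, g) = 0
I(w) = w*(2757 + w) (I(w) = (w + 2757)*(w + 0) = (2757 + w)*w = w*(2757 + w))
1/(I(-1104) - 9185036) = 1/(-1104*(2757 - 1104) - 9185036) = 1/(-1104*1653 - 9185036) = 1/(-1824912 - 9185036) = 1/(-11009948) = -1/11009948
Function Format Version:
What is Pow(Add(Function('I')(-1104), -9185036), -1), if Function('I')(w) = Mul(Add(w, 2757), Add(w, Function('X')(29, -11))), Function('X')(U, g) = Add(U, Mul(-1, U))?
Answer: Rational(-1, 11009948) ≈ -9.0827e-8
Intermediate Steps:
Function('X')(U, g) = 0
Function('I')(w) = Mul(w, Add(2757, w)) (Function('I')(w) = Mul(Add(w, 2757), Add(w, 0)) = Mul(Add(2757, w), w) = Mul(w, Add(2757, w)))
Pow(Add(Function('I')(-1104), -9185036), -1) = Pow(Add(Mul(-1104, Add(2757, -1104)), -9185036), -1) = Pow(Add(Mul(-1104, 1653), -9185036), -1) = Pow(Add(-1824912, -9185036), -1) = Pow(-11009948, -1) = Rational(-1, 11009948)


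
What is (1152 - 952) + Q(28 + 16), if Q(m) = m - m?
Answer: 200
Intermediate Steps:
Q(m) = 0
(1152 - 952) + Q(28 + 16) = (1152 - 952) + 0 = 200 + 0 = 200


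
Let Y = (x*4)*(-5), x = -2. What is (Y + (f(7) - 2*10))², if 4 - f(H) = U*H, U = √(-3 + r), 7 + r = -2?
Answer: -12 - 672*I*√3 ≈ -12.0 - 1163.9*I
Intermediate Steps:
r = -9 (r = -7 - 2 = -9)
U = 2*I*√3 (U = √(-3 - 9) = √(-12) = 2*I*√3 ≈ 3.4641*I)
f(H) = 4 - 2*I*H*√3 (f(H) = 4 - 2*I*√3*H = 4 - 2*I*H*√3)
Y = 40 (Y = -2*4*(-5) = -8*(-5) = 40)
(Y + (f(7) - 2*10))² = (40 + ((4 - 2*I*7*√3) - 2*10))² = (40 + ((4 - 14*I*√3) - 20))² = (40 + (-16 - 14*I*√3))² = (24 - 14*I*√3)²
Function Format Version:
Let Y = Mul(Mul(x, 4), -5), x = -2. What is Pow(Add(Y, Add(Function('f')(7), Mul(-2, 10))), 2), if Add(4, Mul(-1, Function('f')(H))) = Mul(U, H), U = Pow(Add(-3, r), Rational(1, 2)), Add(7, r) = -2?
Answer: Add(-12, Mul(-672, I, Pow(3, Rational(1, 2)))) ≈ Add(-12.000, Mul(-1163.9, I))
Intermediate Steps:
r = -9 (r = Add(-7, -2) = -9)
U = Mul(2, I, Pow(3, Rational(1, 2))) (U = Pow(Add(-3, -9), Rational(1, 2)) = Pow(-12, Rational(1, 2)) = Mul(2, I, Pow(3, Rational(1, 2))) ≈ Mul(3.4641, I))
Function('f')(H) = Add(4, Mul(-2, I, H, Pow(3, Rational(1, 2)))) (Function('f')(H) = Add(4, Mul(-1, Mul(Mul(2, I, Pow(3, Rational(1, 2))), H))) = Add(4, Mul(-1, Mul(2, I, H, Pow(3, Rational(1, 2))))) = Add(4, Mul(-2, I, H, Pow(3, Rational(1, 2)))))
Y = 40 (Y = Mul(Mul(-2, 4), -5) = Mul(-8, -5) = 40)
Pow(Add(Y, Add(Function('f')(7), Mul(-2, 10))), 2) = Pow(Add(40, Add(Add(4, Mul(-2, I, 7, Pow(3, Rational(1, 2)))), Mul(-2, 10))), 2) = Pow(Add(40, Add(Add(4, Mul(-14, I, Pow(3, Rational(1, 2)))), -20)), 2) = Pow(Add(40, Add(-16, Mul(-14, I, Pow(3, Rational(1, 2))))), 2) = Pow(Add(24, Mul(-14, I, Pow(3, Rational(1, 2)))), 2)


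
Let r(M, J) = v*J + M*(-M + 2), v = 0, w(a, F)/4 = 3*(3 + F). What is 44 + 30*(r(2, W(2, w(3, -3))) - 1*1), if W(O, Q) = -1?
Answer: 14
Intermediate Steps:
w(a, F) = 36 + 12*F (w(a, F) = 4*(3*(3 + F)) = 4*(9 + 3*F) = 36 + 12*F)
r(M, J) = M*(2 - M) (r(M, J) = 0*J + M*(-M + 2) = 0 + M*(2 - M) = M*(2 - M))
44 + 30*(r(2, W(2, w(3, -3))) - 1*1) = 44 + 30*(2*(2 - 1*2) - 1*1) = 44 + 30*(2*(2 - 2) - 1) = 44 + 30*(2*0 - 1) = 44 + 30*(0 - 1) = 44 + 30*(-1) = 44 - 30 = 14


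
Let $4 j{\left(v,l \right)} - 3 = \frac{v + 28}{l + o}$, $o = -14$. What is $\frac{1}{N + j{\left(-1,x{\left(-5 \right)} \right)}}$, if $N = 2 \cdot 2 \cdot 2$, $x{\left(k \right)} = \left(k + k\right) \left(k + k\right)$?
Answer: $\frac{344}{3037} \approx 0.11327$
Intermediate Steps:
$x{\left(k \right)} = 4 k^{2}$ ($x{\left(k \right)} = 2 k 2 k = 4 k^{2}$)
$N = 8$ ($N = 4 \cdot 2 = 8$)
$j{\left(v,l \right)} = \frac{3}{4} + \frac{28 + v}{4 \left(-14 + l\right)}$ ($j{\left(v,l \right)} = \frac{3}{4} + \frac{\left(v + 28\right) \frac{1}{l - 14}}{4} = \frac{3}{4} + \frac{\left(28 + v\right) \frac{1}{-14 + l}}{4} = \frac{3}{4} + \frac{\frac{1}{-14 + l} \left(28 + v\right)}{4} = \frac{3}{4} + \frac{28 + v}{4 \left(-14 + l\right)}$)
$\frac{1}{N + j{\left(-1,x{\left(-5 \right)} \right)}} = \frac{1}{8 + \frac{-14 - 1 + 3 \cdot 4 \left(-5\right)^{2}}{4 \left(-14 + 4 \left(-5\right)^{2}\right)}} = \frac{1}{8 + \frac{-14 - 1 + 3 \cdot 4 \cdot 25}{4 \left(-14 + 4 \cdot 25\right)}} = \frac{1}{8 + \frac{-14 - 1 + 3 \cdot 100}{4 \left(-14 + 100\right)}} = \frac{1}{8 + \frac{-14 - 1 + 300}{4 \cdot 86}} = \frac{1}{8 + \frac{1}{4} \cdot \frac{1}{86} \cdot 285} = \frac{1}{8 + \frac{285}{344}} = \frac{1}{\frac{3037}{344}} = \frac{344}{3037}$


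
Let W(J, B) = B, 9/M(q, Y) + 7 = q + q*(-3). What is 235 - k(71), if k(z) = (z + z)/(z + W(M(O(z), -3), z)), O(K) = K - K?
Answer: 234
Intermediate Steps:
O(K) = 0
M(q, Y) = 9/(-7 - 2*q) (M(q, Y) = 9/(-7 + (q + q*(-3))) = 9/(-7 + (q - 3*q)) = 9/(-7 - 2*q))
k(z) = 1 (k(z) = (z + z)/(z + z) = (2*z)/((2*z)) = (2*z)*(1/(2*z)) = 1)
235 - k(71) = 235 - 1*1 = 235 - 1 = 234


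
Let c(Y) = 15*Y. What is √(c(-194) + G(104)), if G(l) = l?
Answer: I*√2806 ≈ 52.972*I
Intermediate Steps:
√(c(-194) + G(104)) = √(15*(-194) + 104) = √(-2910 + 104) = √(-2806) = I*√2806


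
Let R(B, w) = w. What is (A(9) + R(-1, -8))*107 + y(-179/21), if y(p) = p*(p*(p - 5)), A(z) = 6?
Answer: -11081498/9261 ≈ -1196.6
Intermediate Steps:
y(p) = p²*(-5 + p) (y(p) = p*(p*(-5 + p)) = p²*(-5 + p))
(A(9) + R(-1, -8))*107 + y(-179/21) = (6 - 8)*107 + (-179/21)²*(-5 - 179/21) = -2*107 + (-179*1/21)²*(-5 - 179*1/21) = -214 + (-179/21)²*(-5 - 179/21) = -214 + (32041/441)*(-284/21) = -214 - 9099644/9261 = -11081498/9261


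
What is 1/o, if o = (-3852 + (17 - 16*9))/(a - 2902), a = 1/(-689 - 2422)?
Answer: 9028123/12378669 ≈ 0.72933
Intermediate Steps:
a = -1/3111 (a = 1/(-3111) = -1/3111 ≈ -0.00032144)
o = 12378669/9028123 (o = (-3852 + (17 - 16*9))/(-1/3111 - 2902) = (-3852 + (17 - 144))/(-9028123/3111) = (-3852 - 127)*(-3111/9028123) = -3979*(-3111/9028123) = 12378669/9028123 ≈ 1.3711)
1/o = 1/(12378669/9028123) = 9028123/12378669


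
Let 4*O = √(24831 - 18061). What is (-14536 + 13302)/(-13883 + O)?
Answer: 137052976/1541898127 + 2468*√6770/1541898127 ≈ 0.089018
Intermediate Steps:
O = √6770/4 (O = √(24831 - 18061)/4 = √6770/4 ≈ 20.570)
(-14536 + 13302)/(-13883 + O) = (-14536 + 13302)/(-13883 + √6770/4) = -1234/(-13883 + √6770/4)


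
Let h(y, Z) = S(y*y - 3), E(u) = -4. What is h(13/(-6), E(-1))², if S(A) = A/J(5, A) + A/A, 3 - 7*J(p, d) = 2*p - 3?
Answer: 80089/20736 ≈ 3.8623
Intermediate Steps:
J(p, d) = 6/7 - 2*p/7 (J(p, d) = 3/7 - (2*p - 3)/7 = 3/7 - (-3 + 2*p)/7 = 3/7 + (3/7 - 2*p/7) = 6/7 - 2*p/7)
S(A) = 1 - 7*A/4 (S(A) = A/(6/7 - 2/7*5) + A/A = A/(6/7 - 10/7) + 1 = A/(-4/7) + 1 = A*(-7/4) + 1 = -7*A/4 + 1 = 1 - 7*A/4)
h(y, Z) = 25/4 - 7*y²/4 (h(y, Z) = 1 - 7*(y*y - 3)/4 = 1 - 7*(y² - 3)/4 = 1 - 7*(-3 + y²)/4 = 1 + (21/4 - 7*y²/4) = 25/4 - 7*y²/4)
h(13/(-6), E(-1))² = (25/4 - 7*(13/(-6))²/4)² = (25/4 - 7*(13*(-⅙))²/4)² = (25/4 - 7*(-13/6)²/4)² = (25/4 - 7/4*169/36)² = (25/4 - 1183/144)² = (-283/144)² = 80089/20736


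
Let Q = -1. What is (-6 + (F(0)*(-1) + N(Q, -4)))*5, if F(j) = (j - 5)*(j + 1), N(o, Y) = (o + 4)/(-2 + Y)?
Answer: -15/2 ≈ -7.5000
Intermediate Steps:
N(o, Y) = (4 + o)/(-2 + Y)
F(j) = (1 + j)*(-5 + j) (F(j) = (-5 + j)*(1 + j) = (1 + j)*(-5 + j))
(-6 + (F(0)*(-1) + N(Q, -4)))*5 = (-6 + ((-5 + 0² - 4*0)*(-1) + (4 - 1)/(-2 - 4)))*5 = (-6 + ((-5 + 0 + 0)*(-1) + 3/(-6)))*5 = (-6 + (-5*(-1) - ⅙*3))*5 = (-6 + (5 - ½))*5 = (-6 + 9/2)*5 = -3/2*5 = -15/2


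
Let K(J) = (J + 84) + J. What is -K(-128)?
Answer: 172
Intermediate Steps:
K(J) = 84 + 2*J (K(J) = (84 + J) + J = 84 + 2*J)
-K(-128) = -(84 + 2*(-128)) = -(84 - 256) = -1*(-172) = 172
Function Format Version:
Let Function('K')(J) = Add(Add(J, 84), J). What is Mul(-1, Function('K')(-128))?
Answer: 172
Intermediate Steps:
Function('K')(J) = Add(84, Mul(2, J)) (Function('K')(J) = Add(Add(84, J), J) = Add(84, Mul(2, J)))
Mul(-1, Function('K')(-128)) = Mul(-1, Add(84, Mul(2, -128))) = Mul(-1, Add(84, -256)) = Mul(-1, -172) = 172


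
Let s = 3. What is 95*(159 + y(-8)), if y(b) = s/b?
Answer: 120555/8 ≈ 15069.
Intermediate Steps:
y(b) = 3/b
95*(159 + y(-8)) = 95*(159 + 3/(-8)) = 95*(159 + 3*(-⅛)) = 95*(159 - 3/8) = 95*(1269/8) = 120555/8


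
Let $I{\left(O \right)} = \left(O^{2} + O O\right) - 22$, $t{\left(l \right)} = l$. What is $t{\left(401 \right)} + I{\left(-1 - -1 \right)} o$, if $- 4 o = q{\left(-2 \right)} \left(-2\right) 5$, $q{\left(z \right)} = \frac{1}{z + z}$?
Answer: $\frac{1659}{4} \approx 414.75$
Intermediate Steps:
$q{\left(z \right)} = \frac{1}{2 z}$
$o = - \frac{5}{8}$ ($o = - \frac{\frac{1}{2 \left(-2\right)} \left(-2\right) 5}{4} = - \frac{\frac{1}{2} \left(- \frac{1}{2}\right) \left(-2\right) 5}{4} = - \frac{\left(- \frac{1}{4}\right) \left(-2\right) 5}{4} = - \frac{\frac{1}{2} \cdot 5}{4} = \left(- \frac{1}{4}\right) \frac{5}{2} = - \frac{5}{8} \approx -0.625$)
$I{\left(O \right)} = -22 + 2 O^{2}$ ($I{\left(O \right)} = \left(O^{2} + O^{2}\right) - 22 = 2 O^{2} - 22 = -22 + 2 O^{2}$)
$t{\left(401 \right)} + I{\left(-1 - -1 \right)} o = 401 + \left(-22 + 2 \left(-1 - -1\right)^{2}\right) \left(- \frac{5}{8}\right) = 401 + \left(-22 + 2 \left(-1 + 1\right)^{2}\right) \left(- \frac{5}{8}\right) = 401 + \left(-22 + 2 \cdot 0^{2}\right) \left(- \frac{5}{8}\right) = 401 + \left(-22 + 2 \cdot 0\right) \left(- \frac{5}{8}\right) = 401 + \left(-22 + 0\right) \left(- \frac{5}{8}\right) = 401 - - \frac{55}{4} = 401 + \frac{55}{4} = \frac{1659}{4}$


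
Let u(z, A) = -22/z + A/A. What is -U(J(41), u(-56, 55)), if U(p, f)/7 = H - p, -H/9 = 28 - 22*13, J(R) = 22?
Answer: -16100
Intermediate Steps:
u(z, A) = 1 - 22/z (u(z, A) = -22/z + 1 = 1 - 22/z)
H = 2322 (H = -9*(28 - 22*13) = -9*(28 - 286) = -9*(-258) = 2322)
U(p, f) = 16254 - 7*p (U(p, f) = 7*(2322 - p) = 16254 - 7*p)
-U(J(41), u(-56, 55)) = -(16254 - 7*22) = -(16254 - 154) = -1*16100 = -16100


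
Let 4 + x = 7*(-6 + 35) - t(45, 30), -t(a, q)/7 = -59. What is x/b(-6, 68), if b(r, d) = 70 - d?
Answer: -107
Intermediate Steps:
t(a, q) = 413 (t(a, q) = -7*(-59) = 413)
x = -214 (x = -4 + (7*(-6 + 35) - 1*413) = -4 + (7*29 - 413) = -4 + (203 - 413) = -4 - 210 = -214)
x/b(-6, 68) = -214/(70 - 1*68) = -214/(70 - 68) = -214/2 = -214*½ = -107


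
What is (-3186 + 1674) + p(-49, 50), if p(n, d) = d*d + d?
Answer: 1038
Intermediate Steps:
p(n, d) = d + d² (p(n, d) = d² + d = d + d²)
(-3186 + 1674) + p(-49, 50) = (-3186 + 1674) + 50*(1 + 50) = -1512 + 50*51 = -1512 + 2550 = 1038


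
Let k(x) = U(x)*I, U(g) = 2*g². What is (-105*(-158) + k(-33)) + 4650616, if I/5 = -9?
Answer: 4569196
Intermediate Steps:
I = -45 (I = 5*(-9) = -45)
k(x) = -90*x² (k(x) = (2*x²)*(-45) = -90*x²)
(-105*(-158) + k(-33)) + 4650616 = (-105*(-158) - 90*(-33)²) + 4650616 = (16590 - 90*1089) + 4650616 = (16590 - 98010) + 4650616 = -81420 + 4650616 = 4569196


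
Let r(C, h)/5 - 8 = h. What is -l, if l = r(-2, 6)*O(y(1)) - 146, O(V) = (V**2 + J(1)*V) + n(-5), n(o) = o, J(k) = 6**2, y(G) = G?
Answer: -2094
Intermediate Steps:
J(k) = 36
r(C, h) = 40 + 5*h
O(V) = -5 + V**2 + 36*V (O(V) = (V**2 + 36*V) - 5 = -5 + V**2 + 36*V)
l = 2094 (l = (40 + 5*6)*(-5 + 1**2 + 36*1) - 146 = (40 + 30)*(-5 + 1 + 36) - 146 = 70*32 - 146 = 2240 - 146 = 2094)
-l = -1*2094 = -2094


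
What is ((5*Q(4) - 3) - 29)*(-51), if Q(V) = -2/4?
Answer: 3519/2 ≈ 1759.5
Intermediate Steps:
Q(V) = -1/2 (Q(V) = -2*1/4 = -1/2)
((5*Q(4) - 3) - 29)*(-51) = ((5*(-1/2) - 3) - 29)*(-51) = ((-5/2 - 3) - 29)*(-51) = (-11/2 - 29)*(-51) = -69/2*(-51) = 3519/2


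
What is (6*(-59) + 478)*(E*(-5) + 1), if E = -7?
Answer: 4464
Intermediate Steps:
(6*(-59) + 478)*(E*(-5) + 1) = (6*(-59) + 478)*(-7*(-5) + 1) = (-354 + 478)*(35 + 1) = 124*36 = 4464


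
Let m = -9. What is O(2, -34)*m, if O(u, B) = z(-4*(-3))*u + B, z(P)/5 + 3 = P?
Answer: -504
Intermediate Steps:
z(P) = -15 + 5*P
O(u, B) = B + 45*u (O(u, B) = (-15 + 5*(-4*(-3)))*u + B = (-15 + 5*12)*u + B = (-15 + 60)*u + B = 45*u + B = B + 45*u)
O(2, -34)*m = (-34 + 45*2)*(-9) = (-34 + 90)*(-9) = 56*(-9) = -504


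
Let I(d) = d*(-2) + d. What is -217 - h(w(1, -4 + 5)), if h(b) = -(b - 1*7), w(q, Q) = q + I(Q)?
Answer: -224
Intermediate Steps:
I(d) = -d (I(d) = -2*d + d = -d)
w(q, Q) = q - Q
h(b) = 7 - b (h(b) = -(b - 7) = -(-7 + b) = 7 - b)
-217 - h(w(1, -4 + 5)) = -217 - (7 - (1 - (-4 + 5))) = -217 - (7 - (1 - 1*1)) = -217 - (7 - (1 - 1)) = -217 - (7 - 1*0) = -217 - (7 + 0) = -217 - 1*7 = -217 - 7 = -224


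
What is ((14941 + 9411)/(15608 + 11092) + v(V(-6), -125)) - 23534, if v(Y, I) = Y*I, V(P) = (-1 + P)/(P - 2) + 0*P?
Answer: -1262507521/53400 ≈ -23642.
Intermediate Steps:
V(P) = (-1 + P)/(-2 + P) (V(P) = (-1 + P)/(-2 + P) + 0 = (-1 + P)/(-2 + P))
v(Y, I) = I*Y
((14941 + 9411)/(15608 + 11092) + v(V(-6), -125)) - 23534 = ((14941 + 9411)/(15608 + 11092) - 125*(-1 - 6)/(-2 - 6)) - 23534 = (24352/26700 - 125*(-7)/(-8)) - 23534 = (24352*(1/26700) - (-125)*(-7)/8) - 23534 = (6088/6675 - 125*7/8) - 23534 = (6088/6675 - 875/8) - 23534 = -5791921/53400 - 23534 = -1262507521/53400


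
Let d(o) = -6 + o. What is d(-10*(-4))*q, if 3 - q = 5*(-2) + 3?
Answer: 340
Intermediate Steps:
q = 10 (q = 3 - (5*(-2) + 3) = 3 - (-10 + 3) = 3 - 1*(-7) = 3 + 7 = 10)
d(-10*(-4))*q = (-6 - 10*(-4))*10 = (-6 + 40)*10 = 34*10 = 340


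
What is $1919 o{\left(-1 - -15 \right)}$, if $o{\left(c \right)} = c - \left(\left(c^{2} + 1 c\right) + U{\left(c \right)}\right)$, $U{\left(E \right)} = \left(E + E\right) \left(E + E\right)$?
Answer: $-1880620$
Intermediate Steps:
$U{\left(E \right)} = 4 E^{2}$ ($U{\left(E \right)} = 2 E 2 E = 4 E^{2}$)
$o{\left(c \right)} = - 5 c^{2}$ ($o{\left(c \right)} = c - \left(\left(c^{2} + 1 c\right) + 4 c^{2}\right) = c - \left(\left(c^{2} + c\right) + 4 c^{2}\right) = c - \left(\left(c + c^{2}\right) + 4 c^{2}\right) = c - \left(c + 5 c^{2}\right) = - 5 c^{2}$)
$1919 o{\left(-1 - -15 \right)} = 1919 \left(- 5 \left(-1 - -15\right)^{2}\right) = 1919 \left(- 5 \left(-1 + 15\right)^{2}\right) = 1919 \left(- 5 \cdot 14^{2}\right) = 1919 \left(\left(-5\right) 196\right) = 1919 \left(-980\right) = -1880620$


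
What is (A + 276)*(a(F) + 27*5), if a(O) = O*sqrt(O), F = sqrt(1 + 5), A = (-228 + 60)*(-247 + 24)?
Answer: 5094900 + 37740*6**(3/4) ≈ 5.2396e+6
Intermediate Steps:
A = 37464 (A = -168*(-223) = 37464)
F = sqrt(6) ≈ 2.4495
a(O) = O**(3/2)
(A + 276)*(a(F) + 27*5) = (37464 + 276)*((sqrt(6))**(3/2) + 27*5) = 37740*(6**(3/4) + 135) = 37740*(135 + 6**(3/4)) = 5094900 + 37740*6**(3/4)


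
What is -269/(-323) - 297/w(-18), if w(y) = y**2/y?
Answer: 11197/646 ≈ 17.333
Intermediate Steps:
w(y) = y
-269/(-323) - 297/w(-18) = -269/(-323) - 297/(-18) = -269*(-1/323) - 297*(-1/18) = 269/323 + 33/2 = 11197/646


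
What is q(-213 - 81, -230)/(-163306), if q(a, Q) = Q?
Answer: 115/81653 ≈ 0.0014084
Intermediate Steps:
q(-213 - 81, -230)/(-163306) = -230/(-163306) = -230*(-1/163306) = 115/81653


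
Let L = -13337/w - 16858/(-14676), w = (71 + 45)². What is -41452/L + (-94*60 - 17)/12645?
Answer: -25877883399765923/98338382055 ≈ -2.6315e+5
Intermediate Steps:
w = 13456 (w = 116² = 13456)
L = 7776859/49370064 (L = -13337/13456 - 16858/(-14676) = -13337*1/13456 - 16858*(-1/14676) = -13337/13456 + 8429/7338 = 7776859/49370064 ≈ 0.15752)
-41452/L + (-94*60 - 17)/12645 = -41452/7776859/49370064 + (-94*60 - 17)/12645 = -41452*49370064/7776859 + (-5640 - 17)*(1/12645) = -2046487892928/7776859 - 5657*1/12645 = -2046487892928/7776859 - 5657/12645 = -25877883399765923/98338382055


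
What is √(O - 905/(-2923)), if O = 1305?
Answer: 2*√2788118165/2923 ≈ 36.129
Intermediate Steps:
√(O - 905/(-2923)) = √(1305 - 905/(-2923)) = √(1305 - 905*(-1/2923)) = √(1305 + 905/2923) = √(3815420/2923) = 2*√2788118165/2923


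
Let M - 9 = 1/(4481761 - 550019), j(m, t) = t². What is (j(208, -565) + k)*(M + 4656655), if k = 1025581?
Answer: 12310893007054769667/1965871 ≈ 6.2623e+12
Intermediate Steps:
M = 35385679/3931742 (M = 9 + 1/(4481761 - 550019) = 9 + 1/3931742 = 35385679/3931742 ≈ 9.0000)
(j(208, -565) + k)*(M + 4656655) = ((-565)² + 1025581)*(35385679/3931742 + 4656655) = (319225 + 1025581)*(18308801428689/3931742) = 1344806*(18308801428689/3931742) = 12310893007054769667/1965871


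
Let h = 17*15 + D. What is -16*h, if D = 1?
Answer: -4096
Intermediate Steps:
h = 256 (h = 17*15 + 1 = 255 + 1 = 256)
-16*h = -16*256 = -4096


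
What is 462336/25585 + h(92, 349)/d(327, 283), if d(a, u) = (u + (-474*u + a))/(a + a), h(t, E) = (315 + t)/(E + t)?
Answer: 15071457817/834241170 ≈ 18.066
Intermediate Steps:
h(t, E) = (315 + t)/(E + t)
d(a, u) = (a - 473*u)/(2*a) (d(a, u) = (u + (a - 474*u))/((2*a)) = (a - 473*u)*(1/(2*a)) = (a - 473*u)/(2*a))
462336/25585 + h(92, 349)/d(327, 283) = 462336/25585 + ((315 + 92)/(349 + 92))/(((½)*(327 - 473*283)/327)) = 462336*(1/25585) + (407/441)/(((½)*(1/327)*(327 - 133859))) = 1536/85 + ((1/441)*407)/(((½)*(1/327)*(-133532))) = 1536/85 + 407/(441*(-66766/327)) = 1536/85 + (407/441)*(-327/66766) = 1536/85 - 44363/9814602 = 15071457817/834241170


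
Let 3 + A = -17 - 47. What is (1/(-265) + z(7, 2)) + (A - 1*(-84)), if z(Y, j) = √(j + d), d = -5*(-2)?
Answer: 4504/265 + 2*√3 ≈ 20.460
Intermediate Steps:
d = 10
z(Y, j) = √(10 + j) (z(Y, j) = √(j + 10) = √(10 + j))
A = -67 (A = -3 + (-17 - 47) = -3 - 64 = -67)
(1/(-265) + z(7, 2)) + (A - 1*(-84)) = (1/(-265) + √(10 + 2)) + (-67 - 1*(-84)) = (-1/265 + √12) + (-67 + 84) = (-1/265 + 2*√3) + 17 = 4504/265 + 2*√3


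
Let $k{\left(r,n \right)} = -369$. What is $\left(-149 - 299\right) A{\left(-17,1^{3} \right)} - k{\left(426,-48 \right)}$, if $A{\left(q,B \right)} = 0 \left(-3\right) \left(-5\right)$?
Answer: $369$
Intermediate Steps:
$A{\left(q,B \right)} = 0$ ($A{\left(q,B \right)} = 0 \left(-5\right) = 0$)
$\left(-149 - 299\right) A{\left(-17,1^{3} \right)} - k{\left(426,-48 \right)} = \left(-149 - 299\right) 0 - -369 = \left(-448\right) 0 + 369 = 0 + 369 = 369$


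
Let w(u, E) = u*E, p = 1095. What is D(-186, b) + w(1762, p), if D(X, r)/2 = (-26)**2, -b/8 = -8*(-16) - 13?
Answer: 1930742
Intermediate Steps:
b = -920 (b = -8*(-8*(-16) - 13) = -8*(128 - 13) = -8*115 = -920)
D(X, r) = 1352 (D(X, r) = 2*(-26)**2 = 2*676 = 1352)
w(u, E) = E*u
D(-186, b) + w(1762, p) = 1352 + 1095*1762 = 1352 + 1929390 = 1930742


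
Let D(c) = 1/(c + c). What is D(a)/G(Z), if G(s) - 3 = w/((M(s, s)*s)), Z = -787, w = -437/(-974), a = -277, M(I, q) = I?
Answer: -301632703/501313673435 ≈ -0.00060168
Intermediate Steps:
w = 437/974 (w = -437*(-1/974) = 437/974 ≈ 0.44867)
D(c) = 1/(2*c)
G(s) = 3 + 437/(974*s**2) (G(s) = 3 + 437/(974*((s*s))) = 3 + 437/(974*(s**2)) = 3 + 437/(974*s**2))
D(a)/G(Z) = ((1/2)/(-277))/(3 + (437/974)/(-787)**2) = ((1/2)*(-1/277))/(3 + (437/974)*(1/619369)) = -1/(554*(3 + 437/603265406)) = -1/(554*1809796655/603265406) = -1/554*603265406/1809796655 = -301632703/501313673435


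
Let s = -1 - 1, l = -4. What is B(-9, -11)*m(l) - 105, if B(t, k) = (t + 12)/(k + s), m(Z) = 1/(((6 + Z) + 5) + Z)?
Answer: -1366/13 ≈ -105.08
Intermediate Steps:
s = -2
m(Z) = 1/(11 + 2*Z) (m(Z) = 1/((11 + Z) + Z) = 1/(11 + 2*Z))
B(t, k) = (12 + t)/(-2 + k) (B(t, k) = (t + 12)/(k - 2) = (12 + t)/(-2 + k))
B(-9, -11)*m(l) - 105 = ((12 - 9)/(-2 - 11))/(11 + 2*(-4)) - 105 = (3/(-13))/(11 - 8) - 105 = -1/13*3/3 - 105 = -3/13*⅓ - 105 = -1/13 - 105 = -1366/13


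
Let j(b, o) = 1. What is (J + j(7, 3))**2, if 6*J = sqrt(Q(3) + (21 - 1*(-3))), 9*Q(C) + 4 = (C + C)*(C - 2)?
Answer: (18 + sqrt(218))**2/324 ≈ 3.3134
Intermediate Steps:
Q(C) = -4/9 + 2*C*(-2 + C)/9 (Q(C) = -4/9 + ((C + C)*(C - 2))/9 = -4/9 + ((2*C)*(-2 + C))/9 = -4/9 + (2*C*(-2 + C))/9 = -4/9 + 2*C*(-2 + C)/9)
J = sqrt(218)/18 (J = sqrt((-4/9 - 4/9*3 + (2/9)*3**2) + (21 - 1*(-3)))/6 = sqrt((-4/9 - 4/3 + (2/9)*9) + (21 + 3))/6 = sqrt((-4/9 - 4/3 + 2) + 24)/6 = sqrt(2/9 + 24)/6 = sqrt(218/9)/6 = (sqrt(218)/3)/6 = sqrt(218)/18 ≈ 0.82027)
(J + j(7, 3))**2 = (sqrt(218)/18 + 1)**2 = (1 + sqrt(218)/18)**2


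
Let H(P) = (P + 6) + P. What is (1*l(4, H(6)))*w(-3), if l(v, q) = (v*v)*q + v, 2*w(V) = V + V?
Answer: -876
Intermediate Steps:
H(P) = 6 + 2*P (H(P) = (6 + P) + P = 6 + 2*P)
w(V) = V (w(V) = (V + V)/2 = (2*V)/2 = V)
l(v, q) = v + q*v² (l(v, q) = v²*q + v = q*v² + v = v + q*v²)
(1*l(4, H(6)))*w(-3) = (1*(4*(1 + (6 + 2*6)*4)))*(-3) = (1*(4*(1 + (6 + 12)*4)))*(-3) = (1*(4*(1 + 18*4)))*(-3) = (1*(4*(1 + 72)))*(-3) = (1*(4*73))*(-3) = (1*292)*(-3) = 292*(-3) = -876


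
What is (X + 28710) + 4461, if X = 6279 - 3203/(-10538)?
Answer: 415727303/10538 ≈ 39450.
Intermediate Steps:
X = 66171305/10538 (X = 6279 - 3203*(-1/10538) = 6279 + 3203/10538 = 66171305/10538 ≈ 6279.3)
(X + 28710) + 4461 = (66171305/10538 + 28710) + 4461 = 368717285/10538 + 4461 = 415727303/10538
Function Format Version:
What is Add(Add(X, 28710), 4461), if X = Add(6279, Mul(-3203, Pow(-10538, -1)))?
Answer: Rational(415727303, 10538) ≈ 39450.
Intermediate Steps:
X = Rational(66171305, 10538) (X = Add(6279, Mul(-3203, Rational(-1, 10538))) = Add(6279, Rational(3203, 10538)) = Rational(66171305, 10538) ≈ 6279.3)
Add(Add(X, 28710), 4461) = Add(Add(Rational(66171305, 10538), 28710), 4461) = Add(Rational(368717285, 10538), 4461) = Rational(415727303, 10538)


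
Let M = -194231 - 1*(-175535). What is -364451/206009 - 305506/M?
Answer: 28061604829/1925772132 ≈ 14.572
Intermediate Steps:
M = -18696 (M = -194231 + 175535 = -18696)
-364451/206009 - 305506/M = -364451/206009 - 305506/(-18696) = -364451*1/206009 - 305506*(-1/18696) = -364451/206009 + 152753/9348 = 28061604829/1925772132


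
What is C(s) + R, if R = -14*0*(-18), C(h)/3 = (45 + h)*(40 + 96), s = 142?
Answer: 76296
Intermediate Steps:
C(h) = 18360 + 408*h (C(h) = 3*((45 + h)*(40 + 96)) = 3*((45 + h)*136) = 3*(6120 + 136*h) = 18360 + 408*h)
R = 0 (R = 0*(-18) = 0)
C(s) + R = (18360 + 408*142) + 0 = (18360 + 57936) + 0 = 76296 + 0 = 76296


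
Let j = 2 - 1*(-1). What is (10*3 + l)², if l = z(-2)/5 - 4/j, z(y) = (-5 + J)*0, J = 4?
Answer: 7396/9 ≈ 821.78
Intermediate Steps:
j = 3 (j = 2 + 1 = 3)
z(y) = 0 (z(y) = (-5 + 4)*0 = -1*0 = 0)
l = -4/3 (l = 0/5 - 4/3 = 0*(⅕) - 4*⅓ = 0 - 4/3 = -4/3 ≈ -1.3333)
(10*3 + l)² = (10*3 - 4/3)² = (30 - 4/3)² = (86/3)² = 7396/9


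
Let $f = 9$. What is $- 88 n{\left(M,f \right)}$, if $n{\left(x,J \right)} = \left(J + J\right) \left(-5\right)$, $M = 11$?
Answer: $7920$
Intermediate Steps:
$n{\left(x,J \right)} = - 10 J$ ($n{\left(x,J \right)} = 2 J \left(-5\right) = - 10 J$)
$- 88 n{\left(M,f \right)} = - 88 \left(\left(-10\right) 9\right) = \left(-88\right) \left(-90\right) = 7920$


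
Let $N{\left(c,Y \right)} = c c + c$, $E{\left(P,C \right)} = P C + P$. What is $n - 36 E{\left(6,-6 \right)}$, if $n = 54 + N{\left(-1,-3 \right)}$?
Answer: $1134$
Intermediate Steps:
$E{\left(P,C \right)} = P + C P$ ($E{\left(P,C \right)} = C P + P = P + C P$)
$N{\left(c,Y \right)} = c + c^{2}$ ($N{\left(c,Y \right)} = c^{2} + c = c + c^{2}$)
$n = 54$ ($n = 54 - \left(1 - 1\right) = 54 - 0 = 54 + 0 = 54$)
$n - 36 E{\left(6,-6 \right)} = 54 - 36 \cdot 6 \left(1 - 6\right) = 54 - 36 \cdot 6 \left(-5\right) = 54 - -1080 = 54 + 1080 = 1134$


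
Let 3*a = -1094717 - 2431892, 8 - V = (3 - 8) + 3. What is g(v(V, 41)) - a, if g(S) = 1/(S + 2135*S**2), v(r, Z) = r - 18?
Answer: 160615880297/136632 ≈ 1.1755e+6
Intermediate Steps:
V = 10 (V = 8 - ((3 - 8) + 3) = 8 - (-5 + 3) = 8 - 1*(-2) = 8 + 2 = 10)
v(r, Z) = -18 + r
a = -3526609/3 (a = (-1094717 - 2431892)/3 = (1/3)*(-3526609) = -3526609/3 ≈ -1.1755e+6)
g(v(V, 41)) - a = 1/((-18 + 10)*(1 + 2135*(-18 + 10))) - 1*(-3526609/3) = 1/((-8)*(1 + 2135*(-8))) + 3526609/3 = -1/(8*(1 - 17080)) + 3526609/3 = -1/8/(-17079) + 3526609/3 = -1/8*(-1/17079) + 3526609/3 = 1/136632 + 3526609/3 = 160615880297/136632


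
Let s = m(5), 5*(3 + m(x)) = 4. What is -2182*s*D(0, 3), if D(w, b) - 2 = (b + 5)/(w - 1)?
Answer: -144012/5 ≈ -28802.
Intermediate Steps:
D(w, b) = 2 + (5 + b)/(-1 + w) (D(w, b) = 2 + (b + 5)/(w - 1) = 2 + (5 + b)/(-1 + w))
m(x) = -11/5 (m(x) = -3 + (⅕)*4 = -3 + ⅘ = -11/5)
s = -11/5 ≈ -2.2000
-2182*s*D(0, 3) = -(-24002)*(3 + 3 + 2*0)/(-1 + 0)/5 = -(-24002)*(3 + 3 + 0)/(-1)/5 = -(-24002)*(-1*6)/5 = -(-24002)*(-6)/5 = -2182*66/5 = -144012/5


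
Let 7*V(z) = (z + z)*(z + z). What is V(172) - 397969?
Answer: -2667447/7 ≈ -3.8106e+5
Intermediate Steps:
V(z) = 4*z**2/7 (V(z) = ((z + z)*(z + z))/7 = ((2*z)*(2*z))/7 = (4*z**2)/7 = 4*z**2/7)
V(172) - 397969 = (4/7)*172**2 - 397969 = (4/7)*29584 - 397969 = 118336/7 - 397969 = -2667447/7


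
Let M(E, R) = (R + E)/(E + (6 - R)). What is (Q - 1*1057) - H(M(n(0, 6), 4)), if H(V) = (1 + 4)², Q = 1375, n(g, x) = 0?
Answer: 293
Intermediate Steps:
M(E, R) = (E + R)/(6 + E - R)
H(V) = 25 (H(V) = 5² = 25)
(Q - 1*1057) - H(M(n(0, 6), 4)) = (1375 - 1*1057) - 1*25 = (1375 - 1057) - 25 = 318 - 25 = 293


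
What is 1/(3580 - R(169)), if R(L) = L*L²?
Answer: -1/4823229 ≈ -2.0733e-7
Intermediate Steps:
R(L) = L³
1/(3580 - R(169)) = 1/(3580 - 1*169³) = 1/(3580 - 1*4826809) = 1/(3580 - 4826809) = 1/(-4823229) = -1/4823229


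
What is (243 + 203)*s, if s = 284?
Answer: 126664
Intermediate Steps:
(243 + 203)*s = (243 + 203)*284 = 446*284 = 126664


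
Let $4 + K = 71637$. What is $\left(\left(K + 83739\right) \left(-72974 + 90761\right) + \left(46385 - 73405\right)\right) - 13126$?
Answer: $2763561618$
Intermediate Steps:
$K = 71633$ ($K = -4 + 71637 = 71633$)
$\left(\left(K + 83739\right) \left(-72974 + 90761\right) + \left(46385 - 73405\right)\right) - 13126 = \left(\left(71633 + 83739\right) \left(-72974 + 90761\right) + \left(46385 - 73405\right)\right) - 13126 = \left(155372 \cdot 17787 - 27020\right) - 13126 = \left(2763601764 - 27020\right) - 13126 = 2763574744 - 13126 = 2763561618$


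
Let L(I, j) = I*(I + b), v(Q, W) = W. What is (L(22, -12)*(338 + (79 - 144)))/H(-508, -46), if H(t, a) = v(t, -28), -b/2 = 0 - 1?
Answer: -5148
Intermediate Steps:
b = 2 (b = -2*(0 - 1) = -2*(-1) = 2)
H(t, a) = -28
L(I, j) = I*(2 + I) (L(I, j) = I*(I + 2) = I*(2 + I))
(L(22, -12)*(338 + (79 - 144)))/H(-508, -46) = ((22*(2 + 22))*(338 + (79 - 144)))/(-28) = ((22*24)*(338 - 65))*(-1/28) = (528*273)*(-1/28) = 144144*(-1/28) = -5148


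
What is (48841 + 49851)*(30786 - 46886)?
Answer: -1588941200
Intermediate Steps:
(48841 + 49851)*(30786 - 46886) = 98692*(-16100) = -1588941200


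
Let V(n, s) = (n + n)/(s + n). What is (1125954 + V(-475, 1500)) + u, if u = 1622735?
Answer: 112696211/41 ≈ 2.7487e+6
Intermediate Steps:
V(n, s) = 2*n/(n + s) (V(n, s) = (2*n)/(n + s) = 2*n/(n + s))
(1125954 + V(-475, 1500)) + u = (1125954 + 2*(-475)/(-475 + 1500)) + 1622735 = (1125954 + 2*(-475)/1025) + 1622735 = (1125954 + 2*(-475)*(1/1025)) + 1622735 = (1125954 - 38/41) + 1622735 = 46164076/41 + 1622735 = 112696211/41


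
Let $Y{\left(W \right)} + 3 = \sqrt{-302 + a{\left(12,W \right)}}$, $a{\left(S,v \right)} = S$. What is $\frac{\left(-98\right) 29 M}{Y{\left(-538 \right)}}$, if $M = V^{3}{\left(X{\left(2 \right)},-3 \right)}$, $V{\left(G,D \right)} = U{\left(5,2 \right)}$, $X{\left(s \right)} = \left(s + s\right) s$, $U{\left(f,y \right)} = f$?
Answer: $\frac{1065750}{299} + \frac{355250 i \sqrt{290}}{299} \approx 3564.4 + 20233.0 i$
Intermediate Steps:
$X{\left(s \right)} = 2 s^{2}$ ($X{\left(s \right)} = 2 s s = 2 s^{2}$)
$V{\left(G,D \right)} = 5$
$M = 125$ ($M = 5^{3} = 125$)
$Y{\left(W \right)} = -3 + i \sqrt{290}$ ($Y{\left(W \right)} = -3 + \sqrt{-302 + 12} = -3 + \sqrt{-290} = -3 + i \sqrt{290}$)
$\frac{\left(-98\right) 29 M}{Y{\left(-538 \right)}} = \frac{\left(-98\right) 29 \cdot 125}{-3 + i \sqrt{290}} = \frac{\left(-2842\right) 125}{-3 + i \sqrt{290}} = - \frac{355250}{-3 + i \sqrt{290}}$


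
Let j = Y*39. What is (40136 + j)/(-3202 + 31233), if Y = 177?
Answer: 47039/28031 ≈ 1.6781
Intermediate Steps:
j = 6903 (j = 177*39 = 6903)
(40136 + j)/(-3202 + 31233) = (40136 + 6903)/(-3202 + 31233) = 47039/28031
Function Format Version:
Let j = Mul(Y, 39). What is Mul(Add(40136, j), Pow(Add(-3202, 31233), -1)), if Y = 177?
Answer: Rational(47039, 28031) ≈ 1.6781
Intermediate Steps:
j = 6903 (j = Mul(177, 39) = 6903)
Mul(Add(40136, j), Pow(Add(-3202, 31233), -1)) = Mul(Add(40136, 6903), Pow(Add(-3202, 31233), -1)) = Mul(47039, Pow(28031, -1)) = Mul(47039, Rational(1, 28031)) = Rational(47039, 28031)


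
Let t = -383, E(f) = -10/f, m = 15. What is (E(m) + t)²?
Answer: 1324801/9 ≈ 1.4720e+5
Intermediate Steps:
(E(m) + t)² = (-10/15 - 383)² = (-10*1/15 - 383)² = (-⅔ - 383)² = (-1151/3)² = 1324801/9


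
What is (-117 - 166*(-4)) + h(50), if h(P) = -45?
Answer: 502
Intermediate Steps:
(-117 - 166*(-4)) + h(50) = (-117 - 166*(-4)) - 45 = (-117 + 664) - 45 = 547 - 45 = 502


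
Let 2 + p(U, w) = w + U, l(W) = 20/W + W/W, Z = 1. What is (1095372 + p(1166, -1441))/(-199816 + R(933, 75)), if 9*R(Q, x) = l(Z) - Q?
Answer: -3285285/599752 ≈ -5.4777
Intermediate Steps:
l(W) = 1 + 20/W (l(W) = 20/W + 1 = 1 + 20/W)
p(U, w) = -2 + U + w (p(U, w) = -2 + (w + U) = -2 + (U + w) = -2 + U + w)
R(Q, x) = 7/3 - Q/9 (R(Q, x) = ((20 + 1)/1 - Q)/9 = (1*21 - Q)/9 = (21 - Q)/9 = 7/3 - Q/9)
(1095372 + p(1166, -1441))/(-199816 + R(933, 75)) = (1095372 + (-2 + 1166 - 1441))/(-199816 + (7/3 - 1/9*933)) = (1095372 - 277)/(-199816 + (7/3 - 311/3)) = 1095095/(-199816 - 304/3) = 1095095/(-599752/3) = 1095095*(-3/599752) = -3285285/599752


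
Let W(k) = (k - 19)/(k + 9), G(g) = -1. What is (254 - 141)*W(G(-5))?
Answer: -565/2 ≈ -282.50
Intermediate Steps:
W(k) = (-19 + k)/(9 + k)
(254 - 141)*W(G(-5)) = (254 - 141)*((-19 - 1)/(9 - 1)) = 113*(-20/8) = 113*((1/8)*(-20)) = 113*(-5/2) = -565/2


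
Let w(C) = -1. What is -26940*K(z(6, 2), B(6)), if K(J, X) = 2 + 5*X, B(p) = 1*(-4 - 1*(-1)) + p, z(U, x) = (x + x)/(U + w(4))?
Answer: -457980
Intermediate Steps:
z(U, x) = 2*x/(-1 + U) (z(U, x) = (x + x)/(U - 1) = (2*x)/(-1 + U) = 2*x/(-1 + U))
B(p) = -3 + p (B(p) = 1*(-4 + 1) + p = 1*(-3) + p = -3 + p)
-26940*K(z(6, 2), B(6)) = -26940*(2 + 5*(-3 + 6)) = -26940*(2 + 5*3) = -26940*(2 + 15) = -26940*17 = -457980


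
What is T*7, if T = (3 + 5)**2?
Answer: 448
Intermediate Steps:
T = 64 (T = 8**2 = 64)
T*7 = 64*7 = 448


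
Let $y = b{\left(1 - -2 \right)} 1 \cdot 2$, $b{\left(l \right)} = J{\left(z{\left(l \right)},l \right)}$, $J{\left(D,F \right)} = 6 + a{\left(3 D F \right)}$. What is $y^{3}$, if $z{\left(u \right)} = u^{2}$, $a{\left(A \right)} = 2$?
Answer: $4096$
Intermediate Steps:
$J{\left(D,F \right)} = 8$ ($J{\left(D,F \right)} = 6 + 2 = 8$)
$b{\left(l \right)} = 8$
$y = 16$ ($y = 8 \cdot 1 \cdot 2 = 8 \cdot 2 = 16$)
$y^{3} = 16^{3} = 4096$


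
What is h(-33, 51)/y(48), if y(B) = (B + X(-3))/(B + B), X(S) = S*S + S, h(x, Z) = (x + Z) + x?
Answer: -80/3 ≈ -26.667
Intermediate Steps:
h(x, Z) = Z + 2*x (h(x, Z) = (Z + x) + x = Z + 2*x)
X(S) = S + S² (X(S) = S² + S = S + S²)
y(B) = (6 + B)/(2*B) (y(B) = (B - 3*(1 - 3))/(B + B) = (B - 3*(-2))/((2*B)) = (B + 6)*(1/(2*B)) = (6 + B)*(1/(2*B)) = (6 + B)/(2*B))
h(-33, 51)/y(48) = (51 + 2*(-33))/(((½)*(6 + 48)/48)) = (51 - 66)/(((½)*(1/48)*54)) = -15/9/16 = -15*16/9 = -80/3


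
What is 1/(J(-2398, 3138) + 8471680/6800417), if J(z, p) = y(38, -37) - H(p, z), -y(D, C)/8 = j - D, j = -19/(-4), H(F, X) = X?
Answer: 6800417/18124782568 ≈ 0.00037520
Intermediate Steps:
j = 19/4 (j = -19*(-¼) = 19/4 ≈ 4.7500)
y(D, C) = -38 + 8*D (y(D, C) = -8*(19/4 - D) = -38 + 8*D)
J(z, p) = 266 - z (J(z, p) = (-38 + 8*38) - z = (-38 + 304) - z = 266 - z)
1/(J(-2398, 3138) + 8471680/6800417) = 1/((266 - 1*(-2398)) + 8471680/6800417) = 1/((266 + 2398) + 8471680*(1/6800417)) = 1/(2664 + 8471680/6800417) = 1/(18124782568/6800417) = 6800417/18124782568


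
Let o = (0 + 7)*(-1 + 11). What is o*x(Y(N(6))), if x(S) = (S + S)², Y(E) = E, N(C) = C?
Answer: 10080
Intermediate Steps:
o = 70 (o = 7*10 = 70)
x(S) = 4*S² (x(S) = (2*S)² = 4*S²)
o*x(Y(N(6))) = 70*(4*6²) = 70*(4*36) = 70*144 = 10080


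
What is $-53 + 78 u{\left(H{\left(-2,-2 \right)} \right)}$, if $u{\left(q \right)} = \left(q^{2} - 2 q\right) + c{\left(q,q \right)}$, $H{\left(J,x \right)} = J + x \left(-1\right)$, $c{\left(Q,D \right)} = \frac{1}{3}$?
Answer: $-27$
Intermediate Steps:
$c{\left(Q,D \right)} = \frac{1}{3}$
$H{\left(J,x \right)} = J - x$
$u{\left(q \right)} = \frac{1}{3} + q^{2} - 2 q$ ($u{\left(q \right)} = \left(q^{2} - 2 q\right) + \frac{1}{3} = \frac{1}{3} + q^{2} - 2 q$)
$-53 + 78 u{\left(H{\left(-2,-2 \right)} \right)} = -53 + 78 \left(\frac{1}{3} + \left(-2 - -2\right)^{2} - 2 \left(-2 - -2\right)\right) = -53 + 78 \left(\frac{1}{3} + \left(-2 + 2\right)^{2} - 2 \left(-2 + 2\right)\right) = -53 + 78 \left(\frac{1}{3} + 0^{2} - 0\right) = -53 + 78 \left(\frac{1}{3} + 0 + 0\right) = -53 + 78 \cdot \frac{1}{3} = -53 + 26 = -27$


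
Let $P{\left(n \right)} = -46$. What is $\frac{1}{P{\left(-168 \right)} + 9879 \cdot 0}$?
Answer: $- \frac{1}{46} \approx -0.021739$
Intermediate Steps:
$\frac{1}{P{\left(-168 \right)} + 9879 \cdot 0} = \frac{1}{-46 + 9879 \cdot 0} = \frac{1}{-46 + 0} = \frac{1}{-46} = - \frac{1}{46}$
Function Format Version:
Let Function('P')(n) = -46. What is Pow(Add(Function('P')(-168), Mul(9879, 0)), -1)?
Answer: Rational(-1, 46) ≈ -0.021739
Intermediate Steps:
Pow(Add(Function('P')(-168), Mul(9879, 0)), -1) = Pow(Add(-46, Mul(9879, 0)), -1) = Pow(Add(-46, 0), -1) = Pow(-46, -1) = Rational(-1, 46)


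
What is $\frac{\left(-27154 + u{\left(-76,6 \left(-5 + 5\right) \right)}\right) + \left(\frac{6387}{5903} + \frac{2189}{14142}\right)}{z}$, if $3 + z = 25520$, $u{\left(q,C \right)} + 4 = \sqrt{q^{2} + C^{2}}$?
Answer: $- \frac{2260708233911}{2130164926842} \approx -1.0613$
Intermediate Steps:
$u{\left(q,C \right)} = -4 + \sqrt{C^{2} + q^{2}}$ ($u{\left(q,C \right)} = -4 + \sqrt{q^{2} + C^{2}} = -4 + \sqrt{C^{2} + q^{2}}$)
$z = 25517$ ($z = -3 + 25520 = 25517$)
$\frac{\left(-27154 + u{\left(-76,6 \left(-5 + 5\right) \right)}\right) + \left(\frac{6387}{5903} + \frac{2189}{14142}\right)}{z} = \frac{\left(-27154 - \left(4 - \sqrt{\left(6 \left(-5 + 5\right)\right)^{2} + \left(-76\right)^{2}}\right)\right) + \left(\frac{6387}{5903} + \frac{2189}{14142}\right)}{25517} = \left(\left(-27154 - \left(4 - \sqrt{\left(6 \cdot 0\right)^{2} + 5776}\right)\right) + \left(6387 \cdot \frac{1}{5903} + 2189 \cdot \frac{1}{14142}\right)\right) \frac{1}{25517} = \left(\left(-27154 - \left(4 - \sqrt{0^{2} + 5776}\right)\right) + \left(\frac{6387}{5903} + \frac{2189}{14142}\right)\right) \frac{1}{25517} = \left(\left(-27154 - \left(4 - \sqrt{0 + 5776}\right)\right) + \frac{103246621}{83480226}\right) \frac{1}{25517} = \left(\left(-27154 - \left(4 - \sqrt{5776}\right)\right) + \frac{103246621}{83480226}\right) \frac{1}{25517} = \left(\left(-27154 + \left(-4 + 76\right)\right) + \frac{103246621}{83480226}\right) \frac{1}{25517} = \left(\left(-27154 + 72\right) + \frac{103246621}{83480226}\right) \frac{1}{25517} = \left(-27082 + \frac{103246621}{83480226}\right) \frac{1}{25517} = \left(- \frac{2260708233911}{83480226}\right) \frac{1}{25517} = - \frac{2260708233911}{2130164926842}$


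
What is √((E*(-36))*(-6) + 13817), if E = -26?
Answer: √8201 ≈ 90.559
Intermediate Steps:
√((E*(-36))*(-6) + 13817) = √(-26*(-36)*(-6) + 13817) = √(936*(-6) + 13817) = √(-5616 + 13817) = √8201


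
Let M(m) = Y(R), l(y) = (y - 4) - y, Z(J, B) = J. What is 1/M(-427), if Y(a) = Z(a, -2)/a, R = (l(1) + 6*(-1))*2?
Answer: 1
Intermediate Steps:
l(y) = -4 (l(y) = (-4 + y) - y = -4)
R = -20 (R = (-4 + 6*(-1))*2 = (-4 - 6)*2 = -10*2 = -20)
Y(a) = 1 (Y(a) = a/a = 1)
M(m) = 1
1/M(-427) = 1/1 = 1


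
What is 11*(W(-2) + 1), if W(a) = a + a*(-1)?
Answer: 11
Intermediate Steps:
W(a) = 0 (W(a) = a - a = 0)
11*(W(-2) + 1) = 11*(0 + 1) = 11*1 = 11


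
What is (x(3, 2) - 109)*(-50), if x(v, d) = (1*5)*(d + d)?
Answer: 4450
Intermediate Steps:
x(v, d) = 10*d (x(v, d) = 5*(2*d) = 10*d)
(x(3, 2) - 109)*(-50) = (10*2 - 109)*(-50) = (20 - 109)*(-50) = -89*(-50) = 4450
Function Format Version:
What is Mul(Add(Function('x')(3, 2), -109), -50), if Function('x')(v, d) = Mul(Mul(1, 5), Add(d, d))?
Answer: 4450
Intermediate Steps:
Function('x')(v, d) = Mul(10, d) (Function('x')(v, d) = Mul(5, Mul(2, d)) = Mul(10, d))
Mul(Add(Function('x')(3, 2), -109), -50) = Mul(Add(Mul(10, 2), -109), -50) = Mul(Add(20, -109), -50) = Mul(-89, -50) = 4450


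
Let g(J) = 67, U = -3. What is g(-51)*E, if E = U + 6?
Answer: 201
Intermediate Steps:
E = 3 (E = -3 + 6 = 3)
g(-51)*E = 67*3 = 201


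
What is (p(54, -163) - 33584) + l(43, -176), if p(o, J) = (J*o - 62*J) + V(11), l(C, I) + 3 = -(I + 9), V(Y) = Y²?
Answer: -31995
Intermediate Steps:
l(C, I) = -12 - I (l(C, I) = -3 - (I + 9) = -3 - (9 + I) = -3 + (-9 - I) = -12 - I)
p(o, J) = 121 - 62*J + J*o (p(o, J) = (J*o - 62*J) + 11² = (-62*J + J*o) + 121 = 121 - 62*J + J*o)
(p(54, -163) - 33584) + l(43, -176) = ((121 - 62*(-163) - 163*54) - 33584) + (-12 - 1*(-176)) = ((121 + 10106 - 8802) - 33584) + (-12 + 176) = (1425 - 33584) + 164 = -32159 + 164 = -31995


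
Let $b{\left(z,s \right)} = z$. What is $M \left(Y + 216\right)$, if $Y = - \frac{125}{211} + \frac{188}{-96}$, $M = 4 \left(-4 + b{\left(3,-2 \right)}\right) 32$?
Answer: $- \frac{17294512}{633} \approx -27322.0$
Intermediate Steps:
$M = -128$ ($M = 4 \left(-4 + 3\right) 32 = 4 \left(-1\right) 32 = \left(-4\right) 32 = -128$)
$Y = - \frac{12917}{5064}$ ($Y = \left(-125\right) \frac{1}{211} + 188 \left(- \frac{1}{96}\right) = - \frac{125}{211} - \frac{47}{24} = - \frac{12917}{5064} \approx -2.5508$)
$M \left(Y + 216\right) = - 128 \left(- \frac{12917}{5064} + 216\right) = \left(-128\right) \frac{1080907}{5064} = - \frac{17294512}{633}$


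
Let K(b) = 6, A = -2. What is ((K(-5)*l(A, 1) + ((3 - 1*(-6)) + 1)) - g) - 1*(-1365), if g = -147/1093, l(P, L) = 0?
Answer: 1503022/1093 ≈ 1375.1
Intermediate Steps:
g = -147/1093 (g = -147*1/1093 = -147/1093 ≈ -0.13449)
((K(-5)*l(A, 1) + ((3 - 1*(-6)) + 1)) - g) - 1*(-1365) = ((6*0 + ((3 - 1*(-6)) + 1)) - 1*(-147/1093)) - 1*(-1365) = ((0 + ((3 + 6) + 1)) + 147/1093) + 1365 = ((0 + (9 + 1)) + 147/1093) + 1365 = ((0 + 10) + 147/1093) + 1365 = (10 + 147/1093) + 1365 = 11077/1093 + 1365 = 1503022/1093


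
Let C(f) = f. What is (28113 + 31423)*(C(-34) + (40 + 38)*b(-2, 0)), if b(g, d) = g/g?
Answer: 2619584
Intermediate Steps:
b(g, d) = 1
(28113 + 31423)*(C(-34) + (40 + 38)*b(-2, 0)) = (28113 + 31423)*(-34 + (40 + 38)*1) = 59536*(-34 + 78*1) = 59536*(-34 + 78) = 59536*44 = 2619584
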